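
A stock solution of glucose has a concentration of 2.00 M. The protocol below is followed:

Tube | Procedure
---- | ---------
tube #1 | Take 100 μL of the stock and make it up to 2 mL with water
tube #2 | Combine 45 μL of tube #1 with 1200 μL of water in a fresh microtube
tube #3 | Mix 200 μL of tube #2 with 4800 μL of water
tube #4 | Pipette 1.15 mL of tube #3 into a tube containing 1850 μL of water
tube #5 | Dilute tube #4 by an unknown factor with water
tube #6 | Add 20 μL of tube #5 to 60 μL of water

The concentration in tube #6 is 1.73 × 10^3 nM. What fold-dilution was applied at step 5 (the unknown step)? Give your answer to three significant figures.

Step 1: 100 μL brought to 2 mL → factor 2000/100 = 20
Step 2: 45 μL + 1200 μL = 1245 μL total → factor 1245/45 = 27.667
Step 3: 200 μL + 4800 μL = 5000 μL total → factor 5000/200 = 25
Step 4: 1.15 mL + 1850 μL = 3 mL total → factor 3/1.15 = 2.6087
Step 5: unknown factor x
Step 6: 20 μL + 60 μL = 80 μL total → factor 80/20 = 4
Product of known-step factors = 1.4435 × 10^5
Overall factor = 2.00 M / (1.73 × 10^3 nM) = 1.1561 × 10^6
x = 1.1561 × 10^6 / 1.4435 × 10^5 = 8.01

8.01-fold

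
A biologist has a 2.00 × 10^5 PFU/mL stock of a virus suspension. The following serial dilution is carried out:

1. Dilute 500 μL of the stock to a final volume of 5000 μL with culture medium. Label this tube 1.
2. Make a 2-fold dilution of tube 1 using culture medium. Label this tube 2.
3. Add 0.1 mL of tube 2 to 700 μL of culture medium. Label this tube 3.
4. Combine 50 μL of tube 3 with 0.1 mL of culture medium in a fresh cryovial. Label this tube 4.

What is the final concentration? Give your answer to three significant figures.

Step 1: 500 μL brought to 5000 μL → factor 5000/500 = 10
Step 2: 2-fold → factor 2
Step 3: 0.1 mL + 700 μL = 0.8 mL total → factor 0.8/0.1 = 8
Step 4: 50 μL + 0.1 mL = 150 μL total → factor 150/50 = 3
Overall dilution factor = 10 × 2 × 8 × 3 = 480
Final = 2.00 × 10^5 PFU/mL / 480 = 417 PFU/mL

417 PFU/mL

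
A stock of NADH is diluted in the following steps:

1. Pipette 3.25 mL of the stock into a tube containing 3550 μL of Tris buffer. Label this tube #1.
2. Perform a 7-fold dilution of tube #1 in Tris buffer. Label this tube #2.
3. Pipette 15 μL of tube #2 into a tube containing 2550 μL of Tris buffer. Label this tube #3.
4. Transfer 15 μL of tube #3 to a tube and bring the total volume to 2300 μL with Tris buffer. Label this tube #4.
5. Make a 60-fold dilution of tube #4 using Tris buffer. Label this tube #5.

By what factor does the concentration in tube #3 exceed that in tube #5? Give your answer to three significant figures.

Step 1: 3.25 mL + 3550 μL = 6.8 mL total → factor 6.8/3.25 = 2.0923
Step 2: 7-fold → factor 7
Step 3: 15 μL + 2550 μL = 2565 μL total → factor 2565/15 = 171
Step 4: 15 μL brought to 2300 μL → factor 2300/15 = 153.33
Step 5: 60-fold → factor 60
Dilution factor to tube #3 = 2504.5; to tube #5 = 2.3041 × 10^7
[tube #3]/[tube #5] = (factor to tube #5)/(factor to tube #3) = 2.3041 × 10^7/2504.5 = 9.20 × 10^3

9.20 × 10^3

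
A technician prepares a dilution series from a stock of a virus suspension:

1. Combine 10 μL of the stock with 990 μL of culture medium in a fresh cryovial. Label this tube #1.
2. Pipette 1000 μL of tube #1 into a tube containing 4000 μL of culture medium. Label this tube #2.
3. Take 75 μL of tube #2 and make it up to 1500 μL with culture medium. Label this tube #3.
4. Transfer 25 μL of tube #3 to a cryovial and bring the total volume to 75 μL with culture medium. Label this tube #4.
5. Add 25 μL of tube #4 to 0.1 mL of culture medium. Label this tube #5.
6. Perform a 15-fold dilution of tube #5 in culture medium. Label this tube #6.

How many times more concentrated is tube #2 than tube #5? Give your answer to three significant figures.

300

Step 1: 10 μL + 990 μL = 1000 μL total → factor 1000/10 = 100
Step 2: 1000 μL + 4000 μL = 5000 μL total → factor 5000/1000 = 5
Step 3: 75 μL brought to 1500 μL → factor 1500/75 = 20
Step 4: 25 μL brought to 75 μL → factor 75/25 = 3
Step 5: 25 μL + 0.1 mL = 125 μL total → factor 125/25 = 5
Dilution factor to tube #2 = 500; to tube #5 = 1.5 × 10^5
[tube #2]/[tube #5] = (factor to tube #5)/(factor to tube #2) = 1.5 × 10^5/500 = 300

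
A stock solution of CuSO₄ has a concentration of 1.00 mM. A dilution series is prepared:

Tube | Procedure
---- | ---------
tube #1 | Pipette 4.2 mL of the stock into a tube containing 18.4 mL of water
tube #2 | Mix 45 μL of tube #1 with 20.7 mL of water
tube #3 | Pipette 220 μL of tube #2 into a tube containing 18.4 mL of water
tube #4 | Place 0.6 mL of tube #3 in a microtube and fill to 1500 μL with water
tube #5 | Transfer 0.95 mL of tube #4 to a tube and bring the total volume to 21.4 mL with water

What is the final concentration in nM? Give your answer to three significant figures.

Step 1: 4.2 mL + 18.4 mL = 22.6 mL total → factor 22.6/4.2 = 5.381
Step 2: 45 μL + 20.7 mL = 20745 μL total → factor 20745/45 = 461
Step 3: 220 μL + 18.4 mL = 18620 μL total → factor 18620/220 = 84.636
Step 4: 0.6 mL brought to 1500 μL → factor 1.5/0.6 = 2.5
Step 5: 0.95 mL brought to 21.4 mL → factor 21.4/0.95 = 22.526
Overall dilution factor = 5.381 × 461 × 84.636 × 2.5 × 22.526 = 1.1824 × 10^7
Final = 1.00 mM / 1.1824 × 10^7 = 8.458 × 10^-8 mM = 0.0846 nM

0.0846 nM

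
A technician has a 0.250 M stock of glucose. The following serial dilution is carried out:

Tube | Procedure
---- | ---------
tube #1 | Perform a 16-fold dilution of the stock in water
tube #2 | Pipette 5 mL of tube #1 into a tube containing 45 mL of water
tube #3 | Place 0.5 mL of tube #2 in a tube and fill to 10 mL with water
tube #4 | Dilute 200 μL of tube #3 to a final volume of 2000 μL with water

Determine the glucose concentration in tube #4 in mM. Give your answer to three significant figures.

0.00781 mM

Step 1: 16-fold → factor 16
Step 2: 5 mL + 45 mL = 50 mL total → factor 50/5 = 10
Step 3: 0.5 mL brought to 10 mL → factor 10/0.5 = 20
Step 4: 200 μL brought to 2000 μL → factor 2000/200 = 10
Overall dilution factor = 16 × 10 × 20 × 10 = 32000
Final = 0.250 M / 32000 = 7.813 × 10^-6 M = 0.00781 mM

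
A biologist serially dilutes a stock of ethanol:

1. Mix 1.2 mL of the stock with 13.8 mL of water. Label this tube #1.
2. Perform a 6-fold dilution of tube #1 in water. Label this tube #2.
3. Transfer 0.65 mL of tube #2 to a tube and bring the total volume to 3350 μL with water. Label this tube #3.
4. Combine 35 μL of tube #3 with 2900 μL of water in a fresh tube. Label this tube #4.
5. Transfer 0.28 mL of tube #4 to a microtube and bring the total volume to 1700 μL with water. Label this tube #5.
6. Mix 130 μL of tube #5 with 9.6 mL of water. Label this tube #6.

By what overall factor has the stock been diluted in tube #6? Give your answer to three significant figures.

Step 1: 1.2 mL + 13.8 mL = 15 mL total → factor 15/1.2 = 12.5
Step 2: 6-fold → factor 6
Step 3: 0.65 mL brought to 3350 μL → factor 3.35/0.65 = 5.1538
Step 4: 35 μL + 2900 μL = 2935 μL total → factor 2935/35 = 83.857
Step 5: 0.28 mL brought to 1700 μL → factor 1.7/0.28 = 6.0714
Step 6: 130 μL + 9.6 mL = 9730 μL total → factor 9730/130 = 74.846
Overall dilution factor = 12.5 × 6 × 5.1538 × 83.857 × 6.0714 × 74.846 = 1.473 × 10^7

1.47 × 10^7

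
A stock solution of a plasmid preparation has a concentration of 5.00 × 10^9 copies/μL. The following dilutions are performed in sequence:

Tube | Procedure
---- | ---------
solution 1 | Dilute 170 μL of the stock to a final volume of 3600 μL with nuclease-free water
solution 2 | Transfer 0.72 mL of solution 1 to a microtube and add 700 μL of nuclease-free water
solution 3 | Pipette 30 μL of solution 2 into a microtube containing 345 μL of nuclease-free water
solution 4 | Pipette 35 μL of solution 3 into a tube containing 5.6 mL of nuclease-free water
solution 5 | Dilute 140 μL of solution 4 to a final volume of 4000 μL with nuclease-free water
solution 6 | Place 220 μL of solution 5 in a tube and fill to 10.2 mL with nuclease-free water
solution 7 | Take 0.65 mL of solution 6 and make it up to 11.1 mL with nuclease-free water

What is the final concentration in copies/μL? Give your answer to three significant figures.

2.63 copies/μL

Step 1: 170 μL brought to 3600 μL → factor 3600/170 = 21.176
Step 2: 0.72 mL + 700 μL = 1.42 mL total → factor 1.42/0.72 = 1.9722
Step 3: 30 μL + 345 μL = 375 μL total → factor 375/30 = 12.5
Step 4: 35 μL + 5.6 mL = 5635 μL total → factor 5635/35 = 161
Step 5: 140 μL brought to 4000 μL → factor 4000/140 = 28.571
Step 6: 220 μL brought to 10.2 mL → factor 10200/220 = 46.364
Step 7: 0.65 mL brought to 11.1 mL → factor 11.1/0.65 = 17.077
Overall dilution factor = 21.176 × 1.9722 × 12.5 × 161 × 28.571 × 46.364 × 17.077 = 1.9014 × 10^9
Final = 5.00 × 10^9 copies/μL / 1.9014 × 10^9 = 2.63 copies/μL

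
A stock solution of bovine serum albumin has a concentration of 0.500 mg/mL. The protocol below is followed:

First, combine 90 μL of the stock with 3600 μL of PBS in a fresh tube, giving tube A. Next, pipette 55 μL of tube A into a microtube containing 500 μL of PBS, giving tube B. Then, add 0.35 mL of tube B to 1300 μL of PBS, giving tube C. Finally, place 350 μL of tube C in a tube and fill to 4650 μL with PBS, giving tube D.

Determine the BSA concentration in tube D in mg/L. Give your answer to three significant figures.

Step 1: 90 μL + 3600 μL = 3690 μL total → factor 3690/90 = 41
Step 2: 55 μL + 500 μL = 555 μL total → factor 555/55 = 10.091
Step 3: 0.35 mL + 1300 μL = 1.65 mL total → factor 1.65/0.35 = 4.7143
Step 4: 350 μL brought to 4650 μL → factor 4650/350 = 13.286
Overall dilution factor = 41 × 10.091 × 4.7143 × 13.286 = 25913
Final = 0.500 mg/mL / 25913 = 1.930 × 10^-5 mg/mL = 0.0193 mg/L

0.0193 mg/L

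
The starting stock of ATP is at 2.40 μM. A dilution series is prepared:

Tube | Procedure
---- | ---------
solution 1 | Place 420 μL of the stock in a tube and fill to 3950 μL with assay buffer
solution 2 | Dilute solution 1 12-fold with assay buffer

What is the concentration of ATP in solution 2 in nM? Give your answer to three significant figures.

Step 1: 420 μL brought to 3950 μL → factor 3950/420 = 9.4048
Step 2: 12-fold → factor 12
Overall dilution factor = 9.4048 × 12 = 112.86
Final = 2.40 μM / 112.86 = 0.02127 μM = 21.3 nM

21.3 nM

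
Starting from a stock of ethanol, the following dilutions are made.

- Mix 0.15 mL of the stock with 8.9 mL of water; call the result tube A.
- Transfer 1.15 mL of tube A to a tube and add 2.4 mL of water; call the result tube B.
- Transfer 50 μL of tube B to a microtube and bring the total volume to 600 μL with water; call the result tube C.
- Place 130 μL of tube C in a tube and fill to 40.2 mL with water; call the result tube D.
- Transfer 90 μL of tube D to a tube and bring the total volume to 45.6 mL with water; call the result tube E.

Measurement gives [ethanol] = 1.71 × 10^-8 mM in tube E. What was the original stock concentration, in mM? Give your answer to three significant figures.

5.99 mM

Step 1: 0.15 mL + 8.9 mL = 9.05 mL total → factor 9.05/0.15 = 60.333
Step 2: 1.15 mL + 2.4 mL = 3.55 mL total → factor 3.55/1.15 = 3.087
Step 3: 50 μL brought to 600 μL → factor 600/50 = 12
Step 4: 130 μL brought to 40.2 mL → factor 40200/130 = 309.23
Step 5: 90 μL brought to 45.6 mL → factor 45600/90 = 506.67
Overall dilution factor = 60.333 × 3.087 × 12 × 309.23 × 506.67 = 3.5017 × 10^8
Stock = 1.71 × 10^-8 mM × 3.5017 × 10^8 = 5.99 mM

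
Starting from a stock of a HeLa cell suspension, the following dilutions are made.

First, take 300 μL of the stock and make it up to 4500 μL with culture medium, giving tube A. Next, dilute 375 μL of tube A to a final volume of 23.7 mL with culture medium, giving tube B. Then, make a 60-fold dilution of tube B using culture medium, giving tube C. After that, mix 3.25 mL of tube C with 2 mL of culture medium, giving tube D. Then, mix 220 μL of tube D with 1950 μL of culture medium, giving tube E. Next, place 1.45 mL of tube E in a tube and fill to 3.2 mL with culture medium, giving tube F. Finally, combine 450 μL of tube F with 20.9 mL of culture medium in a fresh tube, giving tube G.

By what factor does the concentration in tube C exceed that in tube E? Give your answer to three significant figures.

Step 1: 300 μL brought to 4500 μL → factor 4500/300 = 15
Step 2: 375 μL brought to 23.7 mL → factor 23700/375 = 63.2
Step 3: 60-fold → factor 60
Step 4: 3.25 mL + 2 mL = 5.25 mL total → factor 5.25/3.25 = 1.6154
Step 5: 220 μL + 1950 μL = 2170 μL total → factor 2170/220 = 9.8636
Dilution factor to tube C = 56880; to tube E = 9.063 × 10^5
[tube C]/[tube E] = (factor to tube E)/(factor to tube C) = 9.063 × 10^5/56880 = 15.9

15.9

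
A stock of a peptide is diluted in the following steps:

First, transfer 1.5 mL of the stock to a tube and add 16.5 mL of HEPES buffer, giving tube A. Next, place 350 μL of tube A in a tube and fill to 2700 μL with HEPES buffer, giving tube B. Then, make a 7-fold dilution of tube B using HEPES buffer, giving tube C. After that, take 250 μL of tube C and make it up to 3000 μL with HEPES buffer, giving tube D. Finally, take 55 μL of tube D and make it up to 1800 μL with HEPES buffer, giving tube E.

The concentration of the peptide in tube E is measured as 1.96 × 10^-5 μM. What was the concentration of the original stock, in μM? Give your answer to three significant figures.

Step 1: 1.5 mL + 16.5 mL = 18 mL total → factor 18/1.5 = 12
Step 2: 350 μL brought to 2700 μL → factor 2700/350 = 7.7143
Step 3: 7-fold → factor 7
Step 4: 250 μL brought to 3000 μL → factor 3000/250 = 12
Step 5: 55 μL brought to 1800 μL → factor 1800/55 = 32.727
Overall dilution factor = 12 × 7.7143 × 7 × 12 × 32.727 = 2.5449 × 10^5
Stock = 1.96 × 10^-5 μM × 2.5449 × 10^5 = 4.99 μM

4.99 μM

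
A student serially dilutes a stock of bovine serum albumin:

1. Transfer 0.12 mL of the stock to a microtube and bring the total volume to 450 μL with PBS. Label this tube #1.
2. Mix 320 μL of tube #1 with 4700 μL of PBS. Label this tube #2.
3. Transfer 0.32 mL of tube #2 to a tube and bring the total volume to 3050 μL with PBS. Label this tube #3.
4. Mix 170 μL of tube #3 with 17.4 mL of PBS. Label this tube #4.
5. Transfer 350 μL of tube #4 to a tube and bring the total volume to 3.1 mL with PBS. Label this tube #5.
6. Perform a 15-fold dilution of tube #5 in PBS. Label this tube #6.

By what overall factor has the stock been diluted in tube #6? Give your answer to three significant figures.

7.70 × 10^6

Step 1: 0.12 mL brought to 450 μL → factor 0.45/0.12 = 3.75
Step 2: 320 μL + 4700 μL = 5020 μL total → factor 5020/320 = 15.688
Step 3: 0.32 mL brought to 3050 μL → factor 3.05/0.32 = 9.5312
Step 4: 170 μL + 17.4 mL = 17570 μL total → factor 17570/170 = 103.35
Step 5: 350 μL brought to 3.1 mL → factor 3100/350 = 8.8571
Step 6: 15-fold → factor 15
Overall dilution factor = 3.75 × 15.688 × 9.5312 × 103.35 × 8.8571 × 15 = 7.6991 × 10^6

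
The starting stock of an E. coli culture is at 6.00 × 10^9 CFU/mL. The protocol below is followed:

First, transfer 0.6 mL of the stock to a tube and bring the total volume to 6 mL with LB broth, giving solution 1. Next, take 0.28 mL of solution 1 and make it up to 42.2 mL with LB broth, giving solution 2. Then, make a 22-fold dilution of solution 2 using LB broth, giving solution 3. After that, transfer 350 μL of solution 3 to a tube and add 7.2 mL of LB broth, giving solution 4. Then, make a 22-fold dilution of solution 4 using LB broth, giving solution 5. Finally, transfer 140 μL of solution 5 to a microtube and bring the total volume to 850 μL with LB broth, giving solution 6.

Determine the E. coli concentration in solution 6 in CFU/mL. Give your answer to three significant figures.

Step 1: 0.6 mL brought to 6 mL → factor 6/0.6 = 10
Step 2: 0.28 mL brought to 42.2 mL → factor 42.2/0.28 = 150.71
Step 3: 22-fold → factor 22
Step 4: 350 μL + 7.2 mL = 7550 μL total → factor 7550/350 = 21.571
Step 5: 22-fold → factor 22
Step 6: 140 μL brought to 850 μL → factor 850/140 = 6.0714
Overall dilution factor = 10 × 150.71 × 22 × 21.571 × 22 × 6.0714 = 9.5537 × 10^7
Final = 6.00 × 10^9 CFU/mL / 9.5537 × 10^7 = 62.8 CFU/mL

62.8 CFU/mL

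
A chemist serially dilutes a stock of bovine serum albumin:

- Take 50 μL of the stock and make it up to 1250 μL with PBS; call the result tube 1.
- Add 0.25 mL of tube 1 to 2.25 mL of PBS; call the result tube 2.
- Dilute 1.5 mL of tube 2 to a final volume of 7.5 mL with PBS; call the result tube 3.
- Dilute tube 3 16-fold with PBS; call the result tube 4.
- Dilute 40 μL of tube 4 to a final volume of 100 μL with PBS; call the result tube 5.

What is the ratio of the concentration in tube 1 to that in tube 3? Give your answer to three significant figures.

50.0

Step 1: 50 μL brought to 1250 μL → factor 1250/50 = 25
Step 2: 0.25 mL + 2.25 mL = 2.5 mL total → factor 2.5/0.25 = 10
Step 3: 1.5 mL brought to 7.5 mL → factor 7.5/1.5 = 5
Dilution factor to tube 1 = 25; to tube 3 = 1250
[tube 1]/[tube 3] = (factor to tube 3)/(factor to tube 1) = 1250/25 = 50.0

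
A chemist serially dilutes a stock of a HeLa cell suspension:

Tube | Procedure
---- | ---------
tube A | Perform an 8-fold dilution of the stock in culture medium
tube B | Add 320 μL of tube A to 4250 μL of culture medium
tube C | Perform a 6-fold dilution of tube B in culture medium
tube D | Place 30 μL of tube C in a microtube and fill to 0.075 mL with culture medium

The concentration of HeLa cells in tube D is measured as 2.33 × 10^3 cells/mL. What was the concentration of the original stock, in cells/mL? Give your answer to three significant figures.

Step 1: 8-fold → factor 8
Step 2: 320 μL + 4250 μL = 4570 μL total → factor 4570/320 = 14.281
Step 3: 6-fold → factor 6
Step 4: 30 μL brought to 0.075 mL → factor 75/30 = 2.5
Overall dilution factor = 8 × 14.281 × 6 × 2.5 = 1713.8
Stock = 2.33 × 10^3 cells/mL × 1713.8 = 3.99 × 10^6 cells/mL

3.99 × 10^6 cells/mL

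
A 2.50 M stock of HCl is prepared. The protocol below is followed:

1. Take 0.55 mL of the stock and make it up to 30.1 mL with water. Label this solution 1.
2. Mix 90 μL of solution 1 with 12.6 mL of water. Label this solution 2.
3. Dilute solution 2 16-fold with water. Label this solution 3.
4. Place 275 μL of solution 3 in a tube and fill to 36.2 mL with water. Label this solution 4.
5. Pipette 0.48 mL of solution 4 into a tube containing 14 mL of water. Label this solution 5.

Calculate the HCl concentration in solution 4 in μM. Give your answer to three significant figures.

0.154 μM

Step 1: 0.55 mL brought to 30.1 mL → factor 30.1/0.55 = 54.727
Step 2: 90 μL + 12.6 mL = 12690 μL total → factor 12690/90 = 141
Step 3: 16-fold → factor 16
Step 4: 275 μL brought to 36.2 mL → factor 36200/275 = 131.64
Dilution factor through solution 4 = 54.727 × 141 × 16 × 131.64 = 1.6252 × 10^7
[solution 4] = 2.50 M / 1.6252 × 10^7 = 1.538 × 10^-7 M = 0.154 μM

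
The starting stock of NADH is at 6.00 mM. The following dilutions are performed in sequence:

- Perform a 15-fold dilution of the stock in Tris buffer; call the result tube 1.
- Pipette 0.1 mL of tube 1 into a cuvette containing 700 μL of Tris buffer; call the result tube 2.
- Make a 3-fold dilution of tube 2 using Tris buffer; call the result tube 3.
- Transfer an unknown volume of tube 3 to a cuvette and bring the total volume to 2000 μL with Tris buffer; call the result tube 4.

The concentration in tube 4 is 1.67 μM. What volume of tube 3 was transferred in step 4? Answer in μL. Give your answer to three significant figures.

Step 1: 15-fold → factor 15
Step 2: 0.1 mL + 700 μL = 0.8 mL total → factor 0.8/0.1 = 8
Step 3: 3-fold → factor 3
Step 4: v brought to 2000 μL → factor = 2000 μL/v
Product of known-step factors = 360
Overall factor = 6.00 mM / (1.67 μM) = 3592.8
Step-4 factor = 3592.8 / 360 = 9.98
v = 2000 μL / 9.98 = 200 μL

200 μL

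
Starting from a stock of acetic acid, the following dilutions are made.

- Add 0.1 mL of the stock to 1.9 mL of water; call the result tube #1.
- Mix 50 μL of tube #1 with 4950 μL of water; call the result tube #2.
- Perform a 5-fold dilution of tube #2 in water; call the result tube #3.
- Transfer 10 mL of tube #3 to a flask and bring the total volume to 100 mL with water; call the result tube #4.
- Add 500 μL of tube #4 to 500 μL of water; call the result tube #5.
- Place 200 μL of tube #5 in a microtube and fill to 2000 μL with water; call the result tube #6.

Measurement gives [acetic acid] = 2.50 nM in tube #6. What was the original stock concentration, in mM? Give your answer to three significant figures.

5.00 mM

Step 1: 0.1 mL + 1.9 mL = 2 mL total → factor 2/0.1 = 20
Step 2: 50 μL + 4950 μL = 5000 μL total → factor 5000/50 = 100
Step 3: 5-fold → factor 5
Step 4: 10 mL brought to 100 mL → factor 100/10 = 10
Step 5: 500 μL + 500 μL = 1000 μL total → factor 1000/500 = 2
Step 6: 200 μL brought to 2000 μL → factor 2000/200 = 10
Overall dilution factor = 20 × 100 × 5 × 10 × 2 × 10 = 2 × 10^6
Stock = 2.50 nM × 2 × 10^6 = 5.000 × 10^6 nM = 5.00 mM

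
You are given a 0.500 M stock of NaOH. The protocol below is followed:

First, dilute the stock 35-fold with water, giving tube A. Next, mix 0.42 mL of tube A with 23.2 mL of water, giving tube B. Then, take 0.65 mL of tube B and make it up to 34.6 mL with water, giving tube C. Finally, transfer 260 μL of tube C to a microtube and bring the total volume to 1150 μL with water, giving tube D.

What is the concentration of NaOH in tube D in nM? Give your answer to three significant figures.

1.08 × 10^3 nM

Step 1: 35-fold → factor 35
Step 2: 0.42 mL + 23.2 mL = 23.62 mL total → factor 23.62/0.42 = 56.238
Step 3: 0.65 mL brought to 34.6 mL → factor 34.6/0.65 = 53.231
Step 4: 260 μL brought to 1150 μL → factor 1150/260 = 4.4231
Dilution factor through tube D = 35 × 56.238 × 53.231 × 4.4231 = 4.6343 × 10^5
[tube D] = 0.500 M / 4.6343 × 10^5 = 1.079 × 10^-6 M = 1.08 × 10^3 nM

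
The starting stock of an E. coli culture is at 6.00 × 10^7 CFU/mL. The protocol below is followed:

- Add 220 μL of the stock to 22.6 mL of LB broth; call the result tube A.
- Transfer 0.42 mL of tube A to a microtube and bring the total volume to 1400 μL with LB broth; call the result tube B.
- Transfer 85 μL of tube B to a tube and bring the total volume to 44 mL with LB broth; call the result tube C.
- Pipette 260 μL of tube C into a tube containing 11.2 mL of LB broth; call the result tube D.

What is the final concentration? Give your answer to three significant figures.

Step 1: 220 μL + 22.6 mL = 22820 μL total → factor 22820/220 = 103.73
Step 2: 0.42 mL brought to 1400 μL → factor 1.4/0.42 = 3.3333
Step 3: 85 μL brought to 44 mL → factor 44000/85 = 517.65
Step 4: 260 μL + 11.2 mL = 11460 μL total → factor 11460/260 = 44.077
Overall dilution factor = 103.73 × 3.3333 × 517.65 × 44.077 = 7.8889 × 10^6
Final = 6.00 × 10^7 CFU/mL / 7.8889 × 10^6 = 7.61 CFU/mL

7.61 CFU/mL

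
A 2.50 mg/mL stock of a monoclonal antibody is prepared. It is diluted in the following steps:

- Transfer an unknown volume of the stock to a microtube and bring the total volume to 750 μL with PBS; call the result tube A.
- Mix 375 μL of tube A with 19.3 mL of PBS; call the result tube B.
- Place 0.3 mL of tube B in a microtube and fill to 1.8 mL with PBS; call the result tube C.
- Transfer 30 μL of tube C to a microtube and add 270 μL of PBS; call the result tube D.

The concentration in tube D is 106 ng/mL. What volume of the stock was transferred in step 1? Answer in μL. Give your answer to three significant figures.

100 μL

Step 1: v brought to 750 μL → factor = 750 μL/v
Step 2: 375 μL + 19.3 mL = 19675 μL total → factor 19675/375 = 52.467
Step 3: 0.3 mL brought to 1.8 mL → factor 1.8/0.3 = 6
Step 4: 30 μL + 270 μL = 300 μL total → factor 300/30 = 10
Product of known-step factors = 3148
Overall factor = 2.50 mg/mL / (106 ng/mL) = 23585
Step-1 factor = 23585 / 3148 = 7.492
v = 750 μL / 7.492 = 100 μL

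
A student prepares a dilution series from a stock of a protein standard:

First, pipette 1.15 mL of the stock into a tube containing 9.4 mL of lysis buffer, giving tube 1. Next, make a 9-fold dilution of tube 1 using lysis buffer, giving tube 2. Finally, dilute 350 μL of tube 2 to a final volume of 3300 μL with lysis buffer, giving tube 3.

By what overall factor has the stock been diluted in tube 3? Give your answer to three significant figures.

Step 1: 1.15 mL + 9.4 mL = 10.55 mL total → factor 10.55/1.15 = 9.1739
Step 2: 9-fold → factor 9
Step 3: 350 μL brought to 3300 μL → factor 3300/350 = 9.4286
Overall dilution factor = 9.1739 × 9 × 9.4286 = 778.47

778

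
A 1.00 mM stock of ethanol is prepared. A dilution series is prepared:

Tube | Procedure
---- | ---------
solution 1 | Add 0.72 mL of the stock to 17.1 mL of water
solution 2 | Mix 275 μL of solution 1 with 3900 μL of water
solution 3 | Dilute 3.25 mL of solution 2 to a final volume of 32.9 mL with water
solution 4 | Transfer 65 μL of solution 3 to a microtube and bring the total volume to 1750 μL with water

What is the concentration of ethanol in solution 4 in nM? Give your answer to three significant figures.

9.76 nM

Step 1: 0.72 mL + 17.1 mL = 17.82 mL total → factor 17.82/0.72 = 24.75
Step 2: 275 μL + 3900 μL = 4175 μL total → factor 4175/275 = 15.182
Step 3: 3.25 mL brought to 32.9 mL → factor 32.9/3.25 = 10.123
Step 4: 65 μL brought to 1750 μL → factor 1750/65 = 26.923
Overall dilution factor = 24.75 × 15.182 × 10.123 × 26.923 = 1.0241 × 10^5
Final = 1.00 mM / 1.0241 × 10^5 = 9.765 × 10^-6 mM = 9.76 nM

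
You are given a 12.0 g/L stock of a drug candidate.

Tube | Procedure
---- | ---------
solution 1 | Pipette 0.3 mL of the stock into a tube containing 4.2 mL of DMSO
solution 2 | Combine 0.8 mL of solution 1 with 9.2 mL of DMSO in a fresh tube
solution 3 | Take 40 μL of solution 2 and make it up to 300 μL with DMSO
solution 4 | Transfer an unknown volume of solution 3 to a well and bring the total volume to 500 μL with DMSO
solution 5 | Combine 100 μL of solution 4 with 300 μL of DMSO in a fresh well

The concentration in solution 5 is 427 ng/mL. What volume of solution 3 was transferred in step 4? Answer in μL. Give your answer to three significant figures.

100 μL

Step 1: 0.3 mL + 4.2 mL = 4.5 mL total → factor 4.5/0.3 = 15
Step 2: 0.8 mL + 9.2 mL = 10 mL total → factor 10/0.8 = 12.5
Step 3: 40 μL brought to 300 μL → factor 300/40 = 7.5
Step 4: v brought to 500 μL → factor = 500 μL/v
Step 5: 100 μL + 300 μL = 400 μL total → factor 400/100 = 4
Product of known-step factors = 5625
Overall factor = 12.0 g/L / (427 ng/mL) = 28103
Step-4 factor = 28103 / 5625 = 4.9961
v = 500 μL / 4.9961 = 100 μL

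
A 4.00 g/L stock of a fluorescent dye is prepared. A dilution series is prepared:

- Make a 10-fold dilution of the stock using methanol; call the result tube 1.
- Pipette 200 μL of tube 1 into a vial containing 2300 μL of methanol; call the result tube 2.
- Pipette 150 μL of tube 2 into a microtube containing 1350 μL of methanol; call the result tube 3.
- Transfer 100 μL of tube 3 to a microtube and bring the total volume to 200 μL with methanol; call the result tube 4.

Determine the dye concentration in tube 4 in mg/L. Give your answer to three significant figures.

1.60 mg/L

Step 1: 10-fold → factor 10
Step 2: 200 μL + 2300 μL = 2500 μL total → factor 2500/200 = 12.5
Step 3: 150 μL + 1350 μL = 1500 μL total → factor 1500/150 = 10
Step 4: 100 μL brought to 200 μL → factor 200/100 = 2
Overall dilution factor = 10 × 12.5 × 10 × 2 = 2500
Final = 4.00 g/L / 2500 = 0.001600 g/L = 1.60 mg/L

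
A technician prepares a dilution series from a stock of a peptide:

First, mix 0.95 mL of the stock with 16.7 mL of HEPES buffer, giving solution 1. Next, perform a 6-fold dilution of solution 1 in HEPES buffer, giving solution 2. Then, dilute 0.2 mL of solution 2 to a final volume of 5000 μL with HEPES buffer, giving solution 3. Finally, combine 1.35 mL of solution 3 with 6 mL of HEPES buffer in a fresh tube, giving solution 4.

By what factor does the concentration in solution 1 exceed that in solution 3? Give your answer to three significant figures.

150

Step 1: 0.95 mL + 16.7 mL = 17.65 mL total → factor 17.65/0.95 = 18.579
Step 2: 6-fold → factor 6
Step 3: 0.2 mL brought to 5000 μL → factor 5/0.2 = 25
Dilution factor to solution 1 = 18.579; to solution 3 = 2786.8
[solution 1]/[solution 3] = (factor to solution 3)/(factor to solution 1) = 2786.8/18.579 = 150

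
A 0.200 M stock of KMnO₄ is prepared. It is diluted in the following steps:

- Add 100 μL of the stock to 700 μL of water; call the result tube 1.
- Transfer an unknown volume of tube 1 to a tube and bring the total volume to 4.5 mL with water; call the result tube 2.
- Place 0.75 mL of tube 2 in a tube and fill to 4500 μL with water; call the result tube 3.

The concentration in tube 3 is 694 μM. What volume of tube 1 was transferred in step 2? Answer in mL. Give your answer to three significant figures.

0.750 mL

Step 1: 100 μL + 700 μL = 800 μL total → factor 800/100 = 8
Step 2: v brought to 4.5 mL → factor = 4.5 mL/v
Step 3: 0.75 mL brought to 4500 μL → factor 4.5/0.75 = 6
Product of known-step factors = 48
Overall factor = 0.200 M / (694 μM) = 288.18
Step-2 factor = 288.18 / 48 = 6.0038
v = 4.5 mL / 6.0038 = 0.750 mL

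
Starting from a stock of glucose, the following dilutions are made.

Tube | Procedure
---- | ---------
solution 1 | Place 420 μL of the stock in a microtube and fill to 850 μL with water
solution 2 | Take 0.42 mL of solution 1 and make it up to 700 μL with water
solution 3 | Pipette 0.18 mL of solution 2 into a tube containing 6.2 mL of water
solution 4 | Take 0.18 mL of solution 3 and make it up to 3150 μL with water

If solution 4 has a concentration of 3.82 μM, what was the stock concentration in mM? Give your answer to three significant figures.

7.99 mM

Step 1: 420 μL brought to 850 μL → factor 850/420 = 2.0238
Step 2: 0.42 mL brought to 700 μL → factor 0.7/0.42 = 1.6667
Step 3: 0.18 mL + 6.2 mL = 6.38 mL total → factor 6.38/0.18 = 35.444
Step 4: 0.18 mL brought to 3150 μL → factor 3.15/0.18 = 17.5
Overall dilution factor = 2.0238 × 1.6667 × 35.444 × 17.5 = 2092.2
Stock = 3.82 μM × 2092.2 = 7992 μM = 7.99 mM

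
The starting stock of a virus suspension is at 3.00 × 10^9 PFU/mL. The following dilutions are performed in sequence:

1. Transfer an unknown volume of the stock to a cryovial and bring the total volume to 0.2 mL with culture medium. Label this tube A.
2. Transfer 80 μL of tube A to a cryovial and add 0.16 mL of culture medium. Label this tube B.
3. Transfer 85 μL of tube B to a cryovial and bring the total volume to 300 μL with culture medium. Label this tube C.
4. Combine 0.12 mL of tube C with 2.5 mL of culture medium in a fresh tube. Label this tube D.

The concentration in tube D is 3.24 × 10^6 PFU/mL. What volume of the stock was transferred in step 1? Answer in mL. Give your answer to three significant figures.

0.0499 mL

Step 1: v brought to 0.2 mL → factor = 0.2 mL/v
Step 2: 80 μL + 0.16 mL = 240 μL total → factor 240/80 = 3
Step 3: 85 μL brought to 300 μL → factor 300/85 = 3.5294
Step 4: 0.12 mL + 2.5 mL = 2.62 mL total → factor 2.62/0.12 = 21.833
Product of known-step factors = 231.18
Overall factor = 3.00 × 10^9 PFU/mL / (3.24 × 10^6 PFU/mL) = 925.93
Step-1 factor = 925.93 / 231.18 = 4.0053
v = 0.2 mL / 4.0053 = 0.0499 mL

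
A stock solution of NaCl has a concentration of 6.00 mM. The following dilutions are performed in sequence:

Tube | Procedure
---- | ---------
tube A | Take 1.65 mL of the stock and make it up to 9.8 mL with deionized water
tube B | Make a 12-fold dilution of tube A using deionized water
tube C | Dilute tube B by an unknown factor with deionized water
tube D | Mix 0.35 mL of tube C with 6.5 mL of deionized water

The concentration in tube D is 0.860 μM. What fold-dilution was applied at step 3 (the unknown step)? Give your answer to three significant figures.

5.00-fold

Step 1: 1.65 mL brought to 9.8 mL → factor 9.8/1.65 = 5.9394
Step 2: 12-fold → factor 12
Step 3: unknown factor x
Step 4: 0.35 mL + 6.5 mL = 6.85 mL total → factor 6.85/0.35 = 19.571
Product of known-step factors = 1394.9
Overall factor = 6.00 mM / (0.860 μM) = 6976.7
x = 6976.7 / 1394.9 = 5.00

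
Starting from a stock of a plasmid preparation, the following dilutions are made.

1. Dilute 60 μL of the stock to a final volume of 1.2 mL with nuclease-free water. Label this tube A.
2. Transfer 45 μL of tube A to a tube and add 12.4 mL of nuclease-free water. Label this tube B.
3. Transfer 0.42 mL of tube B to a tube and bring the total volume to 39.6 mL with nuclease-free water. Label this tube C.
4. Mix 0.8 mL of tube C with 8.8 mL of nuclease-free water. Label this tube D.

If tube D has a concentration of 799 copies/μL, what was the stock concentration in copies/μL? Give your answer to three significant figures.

Step 1: 60 μL brought to 1.2 mL → factor 1200/60 = 20
Step 2: 45 μL + 12.4 mL = 12445 μL total → factor 12445/45 = 276.56
Step 3: 0.42 mL brought to 39.6 mL → factor 39.6/0.42 = 94.286
Step 4: 0.8 mL + 8.8 mL = 9.6 mL total → factor 9.6/0.8 = 12
Overall dilution factor = 20 × 276.56 × 94.286 × 12 = 6.2581 × 10^6
Stock = 799 copies/μL × 6.2581 × 10^6 = 5.00 × 10^9 copies/μL

5.00 × 10^9 copies/μL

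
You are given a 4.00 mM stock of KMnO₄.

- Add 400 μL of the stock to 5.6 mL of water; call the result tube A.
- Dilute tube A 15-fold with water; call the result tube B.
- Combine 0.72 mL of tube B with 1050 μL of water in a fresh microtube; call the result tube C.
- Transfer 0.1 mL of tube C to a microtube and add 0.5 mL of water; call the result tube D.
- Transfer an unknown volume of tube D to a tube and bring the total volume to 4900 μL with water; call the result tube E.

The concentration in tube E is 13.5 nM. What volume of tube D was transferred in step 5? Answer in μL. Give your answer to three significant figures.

Step 1: 400 μL + 5.6 mL = 6000 μL total → factor 6000/400 = 15
Step 2: 15-fold → factor 15
Step 3: 0.72 mL + 1050 μL = 1.77 mL total → factor 1.77/0.72 = 2.4583
Step 4: 0.1 mL + 0.5 mL = 0.6 mL total → factor 0.6/0.1 = 6
Step 5: v brought to 4900 μL → factor = 4900 μL/v
Product of known-step factors = 3318.8
Overall factor = 4.00 mM / (13.5 nM) = 2.963 × 10^5
Step-5 factor = 2.963 × 10^5 / 3318.8 = 89.279
v = 4900 μL / 89.279 = 54.9 μL

54.9 μL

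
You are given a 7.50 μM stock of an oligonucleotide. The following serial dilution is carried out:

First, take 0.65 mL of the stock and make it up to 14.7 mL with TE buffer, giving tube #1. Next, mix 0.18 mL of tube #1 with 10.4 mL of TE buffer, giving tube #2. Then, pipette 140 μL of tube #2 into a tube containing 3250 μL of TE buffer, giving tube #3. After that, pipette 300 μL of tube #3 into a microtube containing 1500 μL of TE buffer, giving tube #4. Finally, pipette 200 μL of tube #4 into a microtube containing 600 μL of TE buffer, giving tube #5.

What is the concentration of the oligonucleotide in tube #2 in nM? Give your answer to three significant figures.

5.64 nM

Step 1: 0.65 mL brought to 14.7 mL → factor 14.7/0.65 = 22.615
Step 2: 0.18 mL + 10.4 mL = 10.58 mL total → factor 10.58/0.18 = 58.778
Dilution factor through tube #2 = 22.615 × 58.778 = 1329.3
[tube #2] = 7.50 μM / 1329.3 = 0.005642 μM = 5.64 nM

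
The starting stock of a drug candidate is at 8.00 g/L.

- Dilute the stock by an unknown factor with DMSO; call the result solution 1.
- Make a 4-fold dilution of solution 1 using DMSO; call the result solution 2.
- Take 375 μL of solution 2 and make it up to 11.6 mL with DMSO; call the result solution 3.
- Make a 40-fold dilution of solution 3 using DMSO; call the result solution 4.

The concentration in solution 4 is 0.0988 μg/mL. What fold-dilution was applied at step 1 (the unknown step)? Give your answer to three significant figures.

16.4-fold

Step 1: unknown factor x
Step 2: 4-fold → factor 4
Step 3: 375 μL brought to 11.6 mL → factor 11600/375 = 30.933
Step 4: 40-fold → factor 40
Product of known-step factors = 4949.3
Overall factor = 8.00 g/L / (0.0988 μg/mL) = 80972
x = 80972 / 4949.3 = 16.4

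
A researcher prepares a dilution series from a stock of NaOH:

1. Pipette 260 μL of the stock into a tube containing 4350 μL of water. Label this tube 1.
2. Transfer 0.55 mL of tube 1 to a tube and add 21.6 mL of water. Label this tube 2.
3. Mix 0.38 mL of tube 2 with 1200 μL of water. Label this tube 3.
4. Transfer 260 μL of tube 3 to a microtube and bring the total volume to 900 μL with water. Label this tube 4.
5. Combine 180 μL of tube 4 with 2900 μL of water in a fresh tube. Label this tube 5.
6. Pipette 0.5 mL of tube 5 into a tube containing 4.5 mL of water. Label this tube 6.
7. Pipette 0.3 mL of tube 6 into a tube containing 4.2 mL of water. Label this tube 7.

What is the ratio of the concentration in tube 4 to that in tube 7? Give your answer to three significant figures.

Step 1: 260 μL + 4350 μL = 4610 μL total → factor 4610/260 = 17.731
Step 2: 0.55 mL + 21.6 mL = 22.15 mL total → factor 22.15/0.55 = 40.273
Step 3: 0.38 mL + 1200 μL = 1.58 mL total → factor 1.58/0.38 = 4.1579
Step 4: 260 μL brought to 900 μL → factor 900/260 = 3.4615
Step 5: 180 μL + 2900 μL = 3080 μL total → factor 3080/180 = 17.111
Step 6: 0.5 mL + 4.5 mL = 5 mL total → factor 5/0.5 = 10
Step 7: 0.3 mL + 4.2 mL = 4.5 mL total → factor 4.5/0.3 = 15
Dilution factor to tube 4 = 10277; to tube 7 = 2.6379 × 10^7
[tube 4]/[tube 7] = (factor to tube 7)/(factor to tube 4) = 2.6379 × 10^7/10277 = 2.57 × 10^3

2.57 × 10^3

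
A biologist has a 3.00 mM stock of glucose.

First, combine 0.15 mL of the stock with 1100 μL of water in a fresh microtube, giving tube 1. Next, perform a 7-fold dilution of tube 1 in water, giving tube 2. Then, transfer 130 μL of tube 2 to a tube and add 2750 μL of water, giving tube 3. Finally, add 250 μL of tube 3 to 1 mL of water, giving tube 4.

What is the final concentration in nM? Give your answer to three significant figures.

Step 1: 0.15 mL + 1100 μL = 1.25 mL total → factor 1.25/0.15 = 8.3333
Step 2: 7-fold → factor 7
Step 3: 130 μL + 2750 μL = 2880 μL total → factor 2880/130 = 22.154
Step 4: 250 μL + 1 mL = 1250 μL total → factor 1250/250 = 5
Overall dilution factor = 8.3333 × 7 × 22.154 × 5 = 6461.5
Final = 3.00 mM / 6461.5 = 0.0004643 mM = 464 nM

464 nM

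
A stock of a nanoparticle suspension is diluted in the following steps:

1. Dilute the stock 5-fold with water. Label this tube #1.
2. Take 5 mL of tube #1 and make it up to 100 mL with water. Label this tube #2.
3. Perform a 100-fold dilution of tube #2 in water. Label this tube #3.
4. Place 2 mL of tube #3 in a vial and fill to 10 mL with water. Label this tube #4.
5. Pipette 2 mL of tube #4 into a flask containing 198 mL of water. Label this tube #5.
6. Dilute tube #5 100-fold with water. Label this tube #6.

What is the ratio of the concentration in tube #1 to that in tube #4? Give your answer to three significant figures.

Step 1: 5-fold → factor 5
Step 2: 5 mL brought to 100 mL → factor 100/5 = 20
Step 3: 100-fold → factor 100
Step 4: 2 mL brought to 10 mL → factor 10/2 = 5
Dilution factor to tube #1 = 5; to tube #4 = 50000
[tube #1]/[tube #4] = (factor to tube #4)/(factor to tube #1) = 50000/5 = 1.00 × 10^4

1.00 × 10^4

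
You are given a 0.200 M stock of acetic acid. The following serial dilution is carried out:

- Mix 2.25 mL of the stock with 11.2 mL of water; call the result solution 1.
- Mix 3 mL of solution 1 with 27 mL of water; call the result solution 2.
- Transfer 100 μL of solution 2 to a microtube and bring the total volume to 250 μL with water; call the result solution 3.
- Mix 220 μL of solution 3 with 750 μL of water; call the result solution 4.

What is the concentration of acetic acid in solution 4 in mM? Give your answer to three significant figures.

Step 1: 2.25 mL + 11.2 mL = 13.45 mL total → factor 13.45/2.25 = 5.9778
Step 2: 3 mL + 27 mL = 30 mL total → factor 30/3 = 10
Step 3: 100 μL brought to 250 μL → factor 250/100 = 2.5
Step 4: 220 μL + 750 μL = 970 μL total → factor 970/220 = 4.4091
Overall dilution factor = 5.9778 × 10 × 2.5 × 4.4091 = 658.91
Final = 0.200 M / 658.91 = 0.0003035 M = 0.304 mM

0.304 mM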